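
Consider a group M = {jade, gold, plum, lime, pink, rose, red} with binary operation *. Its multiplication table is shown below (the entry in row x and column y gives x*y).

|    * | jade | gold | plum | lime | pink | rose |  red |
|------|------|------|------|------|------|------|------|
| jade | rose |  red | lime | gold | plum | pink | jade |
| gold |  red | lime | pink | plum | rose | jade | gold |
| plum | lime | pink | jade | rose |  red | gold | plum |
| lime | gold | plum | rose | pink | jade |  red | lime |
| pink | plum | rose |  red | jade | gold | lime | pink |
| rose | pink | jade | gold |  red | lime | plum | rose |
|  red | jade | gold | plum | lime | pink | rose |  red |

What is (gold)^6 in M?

gold^1 = gold
gold^2 = gold*gold = lime
gold^3 = lime*gold = plum
gold^4 = plum*gold = pink
gold^5 = pink*gold = rose
gold^6 = rose*gold = jade

jade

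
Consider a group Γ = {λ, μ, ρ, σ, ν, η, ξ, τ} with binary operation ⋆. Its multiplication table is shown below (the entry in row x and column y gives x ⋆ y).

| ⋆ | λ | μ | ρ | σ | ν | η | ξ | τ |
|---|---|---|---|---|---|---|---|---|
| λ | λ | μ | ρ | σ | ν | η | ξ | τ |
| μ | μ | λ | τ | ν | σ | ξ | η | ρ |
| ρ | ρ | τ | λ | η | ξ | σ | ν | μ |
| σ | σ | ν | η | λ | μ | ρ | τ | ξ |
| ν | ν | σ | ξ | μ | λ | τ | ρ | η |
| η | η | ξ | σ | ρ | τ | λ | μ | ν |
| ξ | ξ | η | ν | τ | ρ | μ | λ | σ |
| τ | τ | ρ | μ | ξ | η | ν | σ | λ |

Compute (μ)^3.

μ

μ^1 = μ
μ^2 = μ ⋆ μ = λ
μ^3 = λ ⋆ μ = μ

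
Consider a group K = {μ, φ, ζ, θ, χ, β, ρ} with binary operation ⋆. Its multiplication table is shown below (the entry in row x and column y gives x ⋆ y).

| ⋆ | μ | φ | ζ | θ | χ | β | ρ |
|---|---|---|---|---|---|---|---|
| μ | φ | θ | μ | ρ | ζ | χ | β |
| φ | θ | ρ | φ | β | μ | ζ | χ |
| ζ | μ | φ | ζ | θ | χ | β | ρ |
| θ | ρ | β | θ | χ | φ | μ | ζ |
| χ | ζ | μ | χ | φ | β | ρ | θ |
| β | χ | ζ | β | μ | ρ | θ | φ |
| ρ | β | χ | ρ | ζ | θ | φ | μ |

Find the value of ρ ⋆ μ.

Read row ρ, column μ: ρ ⋆ μ = β.

β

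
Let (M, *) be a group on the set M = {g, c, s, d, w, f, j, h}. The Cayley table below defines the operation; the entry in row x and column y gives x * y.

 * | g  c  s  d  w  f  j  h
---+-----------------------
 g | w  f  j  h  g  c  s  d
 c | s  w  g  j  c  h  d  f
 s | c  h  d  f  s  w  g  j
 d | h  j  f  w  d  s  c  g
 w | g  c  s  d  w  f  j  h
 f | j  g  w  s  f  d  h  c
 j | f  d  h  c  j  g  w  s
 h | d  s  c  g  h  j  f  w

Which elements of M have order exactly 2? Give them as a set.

{c, d, g, h, j}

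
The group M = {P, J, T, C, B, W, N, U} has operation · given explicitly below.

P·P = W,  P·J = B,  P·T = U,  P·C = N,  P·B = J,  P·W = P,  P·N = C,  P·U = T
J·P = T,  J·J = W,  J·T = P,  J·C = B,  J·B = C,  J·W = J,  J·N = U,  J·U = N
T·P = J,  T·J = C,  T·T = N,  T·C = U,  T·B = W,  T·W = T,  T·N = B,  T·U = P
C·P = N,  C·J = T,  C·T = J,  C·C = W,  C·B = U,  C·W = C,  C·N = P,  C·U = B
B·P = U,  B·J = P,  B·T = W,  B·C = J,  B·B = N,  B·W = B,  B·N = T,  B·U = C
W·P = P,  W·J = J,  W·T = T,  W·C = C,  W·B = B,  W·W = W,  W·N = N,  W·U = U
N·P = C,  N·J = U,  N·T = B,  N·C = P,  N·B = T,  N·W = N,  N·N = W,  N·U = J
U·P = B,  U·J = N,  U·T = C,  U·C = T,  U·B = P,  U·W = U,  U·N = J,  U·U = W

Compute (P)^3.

P^1 = P
P^2 = P·P = W
P^3 = W·P = P
(Structurally, M here is isomorphic to the dihedral group D_4.)

P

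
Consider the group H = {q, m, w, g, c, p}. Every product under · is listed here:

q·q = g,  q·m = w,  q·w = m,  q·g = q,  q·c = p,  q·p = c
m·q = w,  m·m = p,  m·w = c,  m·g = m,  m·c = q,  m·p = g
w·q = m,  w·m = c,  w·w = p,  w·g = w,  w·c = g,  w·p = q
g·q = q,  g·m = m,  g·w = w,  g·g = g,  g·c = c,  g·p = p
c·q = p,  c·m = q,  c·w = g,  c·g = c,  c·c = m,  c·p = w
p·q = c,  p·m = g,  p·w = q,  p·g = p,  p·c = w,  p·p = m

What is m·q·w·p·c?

m·q = w
w·w = p
p·p = m
m·c = q
(Structurally, H here is isomorphic to the cyclic group Z_6.)

q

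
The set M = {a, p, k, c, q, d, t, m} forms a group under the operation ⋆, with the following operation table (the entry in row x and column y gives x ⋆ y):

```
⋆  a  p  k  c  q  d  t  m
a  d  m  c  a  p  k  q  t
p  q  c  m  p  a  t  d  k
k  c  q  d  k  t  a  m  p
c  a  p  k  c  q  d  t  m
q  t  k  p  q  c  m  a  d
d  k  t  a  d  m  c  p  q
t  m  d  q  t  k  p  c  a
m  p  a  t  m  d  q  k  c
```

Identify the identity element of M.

The identity e satisfies e ⋆ x = x for all x, so its row in the table reproduces the column headers.
Row c reads: a, p, k, c, q, d, t, m — exactly the header order. So c is the identity.

c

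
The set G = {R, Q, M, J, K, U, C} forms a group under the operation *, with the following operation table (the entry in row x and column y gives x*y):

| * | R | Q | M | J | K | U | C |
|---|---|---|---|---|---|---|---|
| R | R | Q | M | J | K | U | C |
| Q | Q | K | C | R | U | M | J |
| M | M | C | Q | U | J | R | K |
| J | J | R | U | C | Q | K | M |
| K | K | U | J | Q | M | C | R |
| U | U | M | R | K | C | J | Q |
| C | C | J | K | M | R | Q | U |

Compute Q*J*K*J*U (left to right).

Q*J = R
R*K = K
K*J = Q
Q*U = M
(Structurally, G here is isomorphic to the cyclic group Z_7.)

M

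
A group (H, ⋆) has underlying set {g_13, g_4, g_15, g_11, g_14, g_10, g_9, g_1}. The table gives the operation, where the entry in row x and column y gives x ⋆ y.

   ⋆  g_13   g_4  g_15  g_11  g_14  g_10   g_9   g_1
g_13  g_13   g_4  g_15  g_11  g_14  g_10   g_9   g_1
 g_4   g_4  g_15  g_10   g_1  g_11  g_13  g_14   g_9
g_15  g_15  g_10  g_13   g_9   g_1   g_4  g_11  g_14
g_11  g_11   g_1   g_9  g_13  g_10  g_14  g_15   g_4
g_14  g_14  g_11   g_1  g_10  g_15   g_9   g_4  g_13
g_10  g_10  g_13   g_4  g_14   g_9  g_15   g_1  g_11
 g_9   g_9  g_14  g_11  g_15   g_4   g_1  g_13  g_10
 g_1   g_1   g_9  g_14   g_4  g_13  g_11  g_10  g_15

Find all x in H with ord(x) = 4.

Identity is g_13. Compute the order of each non-identity element by repeated multiplication:
  g_4: g_4 → g_15 → g_10 → g_13  (order 4)
  g_15: g_15 → g_13  (order 2)
  g_11: g_11 → g_13  (order 2)
  g_14: g_14 → g_15 → g_1 → g_13  (order 4)
  g_10: g_10 → g_15 → g_4 → g_13  (order 4)
  g_9: g_9 → g_13  (order 2)
  g_1: g_1 → g_15 → g_14 → g_13  (order 4)
Elements of order 4: {g_1, g_10, g_14, g_4}.

{g_1, g_10, g_14, g_4}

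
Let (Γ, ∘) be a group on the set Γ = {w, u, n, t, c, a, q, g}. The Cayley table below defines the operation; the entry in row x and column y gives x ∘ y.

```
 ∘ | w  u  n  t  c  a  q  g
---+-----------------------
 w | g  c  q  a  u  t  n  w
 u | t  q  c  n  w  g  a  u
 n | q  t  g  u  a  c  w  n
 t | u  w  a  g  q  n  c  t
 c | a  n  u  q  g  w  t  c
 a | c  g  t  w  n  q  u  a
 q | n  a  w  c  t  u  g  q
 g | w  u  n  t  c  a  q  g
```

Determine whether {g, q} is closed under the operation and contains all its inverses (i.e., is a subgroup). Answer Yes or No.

Yes

{g, q} contains the identity g.
Checking products: every product of two elements of {g, q} (read from the table) lies in {g, q}, so the set is closed.
In a finite group, a nonempty closed subset is a subgroup. So {g, q} ≤ Γ.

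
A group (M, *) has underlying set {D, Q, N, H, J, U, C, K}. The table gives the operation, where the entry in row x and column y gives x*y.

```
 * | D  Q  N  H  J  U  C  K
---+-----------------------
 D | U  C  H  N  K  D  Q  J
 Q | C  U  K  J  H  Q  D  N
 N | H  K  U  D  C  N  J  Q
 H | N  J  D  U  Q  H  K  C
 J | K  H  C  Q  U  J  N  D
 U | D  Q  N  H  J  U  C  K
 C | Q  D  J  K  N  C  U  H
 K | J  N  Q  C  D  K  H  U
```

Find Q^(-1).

First locate the identity: row U matches the header, so U is the identity.
Scan row Q for U: Q*Q = U. Hence Q^(-1) = Q.

Q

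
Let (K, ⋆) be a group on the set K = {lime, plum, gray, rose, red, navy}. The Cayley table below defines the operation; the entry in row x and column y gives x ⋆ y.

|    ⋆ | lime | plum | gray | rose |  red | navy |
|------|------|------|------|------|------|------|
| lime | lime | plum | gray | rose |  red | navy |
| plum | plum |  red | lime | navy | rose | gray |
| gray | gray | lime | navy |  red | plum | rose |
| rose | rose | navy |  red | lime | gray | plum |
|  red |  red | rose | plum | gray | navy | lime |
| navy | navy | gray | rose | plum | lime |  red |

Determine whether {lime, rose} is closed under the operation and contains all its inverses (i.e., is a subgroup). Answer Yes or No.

Yes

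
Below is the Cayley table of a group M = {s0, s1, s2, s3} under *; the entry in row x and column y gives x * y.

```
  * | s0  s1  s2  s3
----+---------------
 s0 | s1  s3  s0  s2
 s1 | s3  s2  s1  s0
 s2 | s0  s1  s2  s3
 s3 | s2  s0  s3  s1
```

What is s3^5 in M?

s3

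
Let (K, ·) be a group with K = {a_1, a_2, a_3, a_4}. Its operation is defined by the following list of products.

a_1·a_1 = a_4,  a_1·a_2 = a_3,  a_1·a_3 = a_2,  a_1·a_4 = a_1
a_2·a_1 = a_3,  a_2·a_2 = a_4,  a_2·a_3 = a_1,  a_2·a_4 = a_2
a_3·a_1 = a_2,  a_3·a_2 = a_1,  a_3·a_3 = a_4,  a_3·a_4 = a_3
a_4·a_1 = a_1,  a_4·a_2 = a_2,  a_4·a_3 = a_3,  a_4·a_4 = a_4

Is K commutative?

Yes

Check whether the table is symmetric across its main diagonal.
Every entry (row x, col y) equals the entry (row y, col x), so K is abelian.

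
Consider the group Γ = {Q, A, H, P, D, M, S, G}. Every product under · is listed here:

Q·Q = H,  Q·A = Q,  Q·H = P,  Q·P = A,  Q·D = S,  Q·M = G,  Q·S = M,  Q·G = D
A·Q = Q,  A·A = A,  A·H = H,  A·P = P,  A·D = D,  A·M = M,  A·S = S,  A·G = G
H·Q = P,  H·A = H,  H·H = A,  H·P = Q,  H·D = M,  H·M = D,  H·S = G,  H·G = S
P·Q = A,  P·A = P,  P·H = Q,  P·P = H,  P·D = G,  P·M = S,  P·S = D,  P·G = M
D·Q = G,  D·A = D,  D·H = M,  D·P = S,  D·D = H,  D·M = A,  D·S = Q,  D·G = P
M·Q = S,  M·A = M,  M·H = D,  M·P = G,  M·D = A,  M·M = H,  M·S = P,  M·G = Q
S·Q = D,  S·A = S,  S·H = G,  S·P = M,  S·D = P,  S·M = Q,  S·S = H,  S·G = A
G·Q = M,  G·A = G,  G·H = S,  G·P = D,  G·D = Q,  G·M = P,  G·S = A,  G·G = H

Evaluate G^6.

G^1 = G
G^2 = G·G = H
G^3 = H·G = S
G^4 = S·G = A
G^5 = A·G = G
G^6 = G·G = H

H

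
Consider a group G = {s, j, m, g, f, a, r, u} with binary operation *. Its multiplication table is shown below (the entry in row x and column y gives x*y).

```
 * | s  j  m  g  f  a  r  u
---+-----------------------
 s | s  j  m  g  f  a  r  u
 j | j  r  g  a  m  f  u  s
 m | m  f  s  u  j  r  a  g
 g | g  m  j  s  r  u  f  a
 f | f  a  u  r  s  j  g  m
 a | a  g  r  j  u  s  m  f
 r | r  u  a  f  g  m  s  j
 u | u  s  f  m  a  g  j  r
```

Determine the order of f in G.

The identity element is s (its row matches the header).
f^1 = f
f^2 = f*f = s
The first power of f equal to the identity is f^2, so ord(f) = 2.

2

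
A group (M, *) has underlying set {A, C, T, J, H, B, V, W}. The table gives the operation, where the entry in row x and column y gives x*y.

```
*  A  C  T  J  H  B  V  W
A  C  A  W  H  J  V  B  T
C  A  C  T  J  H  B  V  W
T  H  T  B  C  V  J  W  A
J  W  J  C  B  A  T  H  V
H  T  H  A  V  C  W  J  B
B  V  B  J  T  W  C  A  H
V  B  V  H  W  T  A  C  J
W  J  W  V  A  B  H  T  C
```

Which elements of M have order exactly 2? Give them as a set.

Identity is C. Compute the order of each non-identity element by repeated multiplication:
  A: A → C  (order 2)
  T: T → B → J → C  (order 4)
  J: J → B → T → C  (order 4)
  H: H → C  (order 2)
  B: B → C  (order 2)
  V: V → C  (order 2)
  W: W → C  (order 2)
Elements of order 2: {A, B, H, V, W}.

{A, B, H, V, W}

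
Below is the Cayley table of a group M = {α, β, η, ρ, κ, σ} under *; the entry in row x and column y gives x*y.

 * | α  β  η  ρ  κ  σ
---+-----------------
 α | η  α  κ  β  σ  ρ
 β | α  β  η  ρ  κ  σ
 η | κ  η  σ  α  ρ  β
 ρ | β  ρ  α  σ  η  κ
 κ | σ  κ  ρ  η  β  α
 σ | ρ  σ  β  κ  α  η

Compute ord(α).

6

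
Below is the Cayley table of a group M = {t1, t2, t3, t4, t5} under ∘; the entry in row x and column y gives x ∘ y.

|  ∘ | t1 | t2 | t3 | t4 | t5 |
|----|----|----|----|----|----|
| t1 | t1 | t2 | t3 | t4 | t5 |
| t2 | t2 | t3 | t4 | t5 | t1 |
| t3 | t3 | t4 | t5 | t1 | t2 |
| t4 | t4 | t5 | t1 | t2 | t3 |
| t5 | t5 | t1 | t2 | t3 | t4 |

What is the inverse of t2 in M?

t5

First locate the identity: row t1 matches the header, so t1 is the identity.
Scan row t2 for t1: t2 ∘ t5 = t1. Hence t2^(-1) = t5.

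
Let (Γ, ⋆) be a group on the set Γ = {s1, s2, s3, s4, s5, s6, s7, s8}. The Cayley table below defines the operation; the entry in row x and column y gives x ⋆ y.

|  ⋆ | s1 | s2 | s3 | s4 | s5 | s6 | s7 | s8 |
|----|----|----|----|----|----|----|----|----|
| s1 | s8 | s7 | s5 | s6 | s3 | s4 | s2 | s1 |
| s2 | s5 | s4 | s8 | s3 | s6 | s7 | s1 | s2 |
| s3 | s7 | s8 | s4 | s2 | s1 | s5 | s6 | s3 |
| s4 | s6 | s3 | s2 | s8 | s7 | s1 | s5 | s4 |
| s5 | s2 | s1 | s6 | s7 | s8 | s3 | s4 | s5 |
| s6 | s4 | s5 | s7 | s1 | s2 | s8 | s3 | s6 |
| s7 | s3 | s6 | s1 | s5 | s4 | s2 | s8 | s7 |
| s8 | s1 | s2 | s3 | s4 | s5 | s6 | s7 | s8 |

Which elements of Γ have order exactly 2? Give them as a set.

Identity is s8. Compute the order of each non-identity element by repeated multiplication:
  s1: s1 → s8  (order 2)
  s2: s2 → s4 → s3 → s8  (order 4)
  s3: s3 → s4 → s2 → s8  (order 4)
  s4: s4 → s8  (order 2)
  s5: s5 → s8  (order 2)
  s6: s6 → s8  (order 2)
  s7: s7 → s8  (order 2)
Elements of order 2: {s1, s4, s5, s6, s7}.

{s1, s4, s5, s6, s7}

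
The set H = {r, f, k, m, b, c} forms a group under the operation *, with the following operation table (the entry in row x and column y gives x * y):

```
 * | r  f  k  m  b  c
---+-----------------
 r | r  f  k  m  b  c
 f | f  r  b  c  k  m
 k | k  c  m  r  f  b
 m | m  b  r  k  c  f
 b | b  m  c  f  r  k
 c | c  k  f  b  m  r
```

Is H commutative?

m * c = f but c * m = b.
Since m and c do not commute, H is not abelian.

No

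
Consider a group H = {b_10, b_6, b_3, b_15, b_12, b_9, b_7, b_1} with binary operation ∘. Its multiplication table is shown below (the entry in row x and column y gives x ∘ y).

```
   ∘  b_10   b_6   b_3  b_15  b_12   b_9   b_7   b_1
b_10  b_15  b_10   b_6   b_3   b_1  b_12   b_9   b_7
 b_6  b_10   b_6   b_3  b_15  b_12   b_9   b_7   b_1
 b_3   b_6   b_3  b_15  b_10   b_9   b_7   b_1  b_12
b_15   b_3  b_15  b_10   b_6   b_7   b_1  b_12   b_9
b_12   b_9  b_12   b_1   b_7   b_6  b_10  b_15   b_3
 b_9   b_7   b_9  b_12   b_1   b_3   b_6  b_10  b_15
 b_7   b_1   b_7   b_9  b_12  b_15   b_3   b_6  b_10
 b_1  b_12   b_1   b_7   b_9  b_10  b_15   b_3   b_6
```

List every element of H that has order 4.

{b_10, b_3}

Identity is b_6. Compute the order of each non-identity element by repeated multiplication:
  b_10: b_10 → b_15 → b_3 → b_6  (order 4)
  b_3: b_3 → b_15 → b_10 → b_6  (order 4)
  b_15: b_15 → b_6  (order 2)
  b_12: b_12 → b_6  (order 2)
  b_9: b_9 → b_6  (order 2)
  b_7: b_7 → b_6  (order 2)
  b_1: b_1 → b_6  (order 2)
Elements of order 4: {b_10, b_3}.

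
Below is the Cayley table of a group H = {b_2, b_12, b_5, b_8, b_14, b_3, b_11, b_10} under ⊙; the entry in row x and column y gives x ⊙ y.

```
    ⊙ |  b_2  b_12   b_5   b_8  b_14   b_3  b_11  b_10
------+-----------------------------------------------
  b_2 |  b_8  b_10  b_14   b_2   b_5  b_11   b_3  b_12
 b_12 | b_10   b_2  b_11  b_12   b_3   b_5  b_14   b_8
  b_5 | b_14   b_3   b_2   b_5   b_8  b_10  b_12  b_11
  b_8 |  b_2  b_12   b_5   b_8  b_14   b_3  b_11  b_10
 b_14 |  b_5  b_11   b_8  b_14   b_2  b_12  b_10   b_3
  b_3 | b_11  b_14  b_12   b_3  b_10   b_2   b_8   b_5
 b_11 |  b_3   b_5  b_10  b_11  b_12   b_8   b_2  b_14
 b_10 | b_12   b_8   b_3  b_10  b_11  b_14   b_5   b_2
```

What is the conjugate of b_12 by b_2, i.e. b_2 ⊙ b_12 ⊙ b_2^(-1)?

b_12

The identity is b_8. In row b_2, the entry b_8 sits in column b_2, so b_2^(-1) = b_2.
b_2 ⊙ b_12 = b_10
b_10 ⊙ b_2 = b_12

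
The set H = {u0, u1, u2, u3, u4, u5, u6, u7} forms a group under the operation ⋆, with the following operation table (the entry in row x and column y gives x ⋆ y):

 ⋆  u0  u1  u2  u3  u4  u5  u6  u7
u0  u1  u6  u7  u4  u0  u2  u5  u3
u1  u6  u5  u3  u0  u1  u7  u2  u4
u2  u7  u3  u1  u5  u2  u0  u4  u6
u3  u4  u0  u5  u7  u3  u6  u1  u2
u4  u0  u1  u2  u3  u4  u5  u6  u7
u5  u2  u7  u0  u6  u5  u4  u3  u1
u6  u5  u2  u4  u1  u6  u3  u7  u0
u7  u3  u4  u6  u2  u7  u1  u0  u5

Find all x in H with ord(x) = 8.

Identity is u4. Compute the order of each non-identity element by repeated multiplication:
  u0: u0 → u1 → u6 → u5 → u2 → u7 → u3 → u4  (order 8)
  u1: u1 → u5 → u7 → u4  (order 4)
  u2: u2 → u1 → u3 → u5 → u0 → u7 → u6 → u4  (order 8)
  u3: u3 → u7 → u2 → u5 → u6 → u1 → u0 → u4  (order 8)
  u5: u5 → u4  (order 2)
  u6: u6 → u7 → u0 → u5 → u3 → u1 → u2 → u4  (order 8)
  u7: u7 → u5 → u1 → u4  (order 4)
Elements of order 8: {u0, u2, u3, u6}.

{u0, u2, u3, u6}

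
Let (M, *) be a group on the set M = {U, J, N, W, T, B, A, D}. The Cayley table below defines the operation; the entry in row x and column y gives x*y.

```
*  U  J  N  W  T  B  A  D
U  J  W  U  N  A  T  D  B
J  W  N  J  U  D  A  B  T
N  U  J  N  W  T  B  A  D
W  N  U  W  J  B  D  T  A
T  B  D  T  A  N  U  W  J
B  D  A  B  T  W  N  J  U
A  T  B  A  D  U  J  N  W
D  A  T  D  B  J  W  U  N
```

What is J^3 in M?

J^1 = J
J^2 = J*J = N
J^3 = N*J = J

J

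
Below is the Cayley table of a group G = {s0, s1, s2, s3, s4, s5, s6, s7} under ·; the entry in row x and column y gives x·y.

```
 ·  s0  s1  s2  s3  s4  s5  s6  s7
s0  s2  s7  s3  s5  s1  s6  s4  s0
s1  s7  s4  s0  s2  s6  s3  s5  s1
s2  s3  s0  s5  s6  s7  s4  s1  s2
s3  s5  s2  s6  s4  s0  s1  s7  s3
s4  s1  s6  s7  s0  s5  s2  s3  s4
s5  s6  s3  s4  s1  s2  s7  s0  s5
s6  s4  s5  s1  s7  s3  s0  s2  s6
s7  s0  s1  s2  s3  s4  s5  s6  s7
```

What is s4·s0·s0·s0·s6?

s4·s0 = s1
s1·s0 = s7
s7·s0 = s0
s0·s6 = s4

s4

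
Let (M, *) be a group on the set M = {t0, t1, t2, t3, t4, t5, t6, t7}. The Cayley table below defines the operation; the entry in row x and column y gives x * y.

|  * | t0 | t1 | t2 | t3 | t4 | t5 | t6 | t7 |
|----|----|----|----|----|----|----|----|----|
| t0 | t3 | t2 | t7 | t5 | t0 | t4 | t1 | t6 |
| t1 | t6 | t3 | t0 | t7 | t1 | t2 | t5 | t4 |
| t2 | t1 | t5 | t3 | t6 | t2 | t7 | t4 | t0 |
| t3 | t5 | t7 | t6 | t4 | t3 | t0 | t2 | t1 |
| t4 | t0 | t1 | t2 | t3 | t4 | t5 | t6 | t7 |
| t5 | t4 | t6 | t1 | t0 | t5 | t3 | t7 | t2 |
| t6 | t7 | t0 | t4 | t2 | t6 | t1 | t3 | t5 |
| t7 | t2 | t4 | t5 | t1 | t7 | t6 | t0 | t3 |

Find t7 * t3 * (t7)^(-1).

The identity is t4. In row t7, the entry t4 sits in column t1, so t7^(-1) = t1.
t7 * t3 = t1
t1 * t1 = t3

t3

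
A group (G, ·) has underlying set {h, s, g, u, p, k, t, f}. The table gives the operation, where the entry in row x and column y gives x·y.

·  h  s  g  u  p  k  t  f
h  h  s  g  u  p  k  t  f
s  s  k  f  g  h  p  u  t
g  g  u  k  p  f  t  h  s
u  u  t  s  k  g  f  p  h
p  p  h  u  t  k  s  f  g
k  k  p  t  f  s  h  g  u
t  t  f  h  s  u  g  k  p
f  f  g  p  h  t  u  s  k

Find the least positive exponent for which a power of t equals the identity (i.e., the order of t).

4

The identity element is h (its row matches the header).
t^1 = t
t^2 = t·t = k
t^3 = k·t = g
t^4 = g·t = h
The first power of t equal to the identity is t^4, so ord(t) = 4.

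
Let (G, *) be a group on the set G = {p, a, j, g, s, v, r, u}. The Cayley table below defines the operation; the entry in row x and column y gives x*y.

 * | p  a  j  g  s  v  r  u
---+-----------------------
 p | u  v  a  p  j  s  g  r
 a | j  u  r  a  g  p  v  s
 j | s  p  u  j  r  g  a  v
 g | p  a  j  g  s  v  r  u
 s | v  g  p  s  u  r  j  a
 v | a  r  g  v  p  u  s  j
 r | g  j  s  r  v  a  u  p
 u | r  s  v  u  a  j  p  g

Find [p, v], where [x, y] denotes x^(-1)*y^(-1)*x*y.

Identity is g; from the table p^(-1) = r and v^(-1) = j.
r*j = s
s*p = v
v*v = u
(Structurally, G here is isomorphic to the quaternion group Q_8.)

u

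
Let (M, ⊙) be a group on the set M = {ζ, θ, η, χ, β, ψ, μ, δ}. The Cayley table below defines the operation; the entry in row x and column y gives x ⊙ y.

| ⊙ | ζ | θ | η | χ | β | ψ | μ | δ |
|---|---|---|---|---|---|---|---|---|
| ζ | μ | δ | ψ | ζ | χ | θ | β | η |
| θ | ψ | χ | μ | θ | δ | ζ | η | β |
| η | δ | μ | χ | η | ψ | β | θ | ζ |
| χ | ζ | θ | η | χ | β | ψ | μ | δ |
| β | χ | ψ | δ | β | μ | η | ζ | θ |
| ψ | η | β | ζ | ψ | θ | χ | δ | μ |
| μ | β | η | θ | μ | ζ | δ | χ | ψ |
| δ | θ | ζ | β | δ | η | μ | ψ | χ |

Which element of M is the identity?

χ

The identity e satisfies e ⊙ x = x for all x, so its row in the table reproduces the column headers.
Row χ reads: ζ, θ, η, χ, β, ψ, μ, δ — exactly the header order. So χ is the identity.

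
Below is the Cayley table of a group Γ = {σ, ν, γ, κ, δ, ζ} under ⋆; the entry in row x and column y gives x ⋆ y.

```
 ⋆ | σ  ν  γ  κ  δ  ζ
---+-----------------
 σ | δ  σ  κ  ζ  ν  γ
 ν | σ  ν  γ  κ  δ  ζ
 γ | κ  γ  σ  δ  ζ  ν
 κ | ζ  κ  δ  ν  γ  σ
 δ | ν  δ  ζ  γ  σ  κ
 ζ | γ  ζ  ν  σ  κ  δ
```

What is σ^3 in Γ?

ν

σ^1 = σ
σ^2 = σ ⋆ σ = δ
σ^3 = δ ⋆ σ = ν
(Structurally, Γ here is isomorphic to the cyclic group Z_6.)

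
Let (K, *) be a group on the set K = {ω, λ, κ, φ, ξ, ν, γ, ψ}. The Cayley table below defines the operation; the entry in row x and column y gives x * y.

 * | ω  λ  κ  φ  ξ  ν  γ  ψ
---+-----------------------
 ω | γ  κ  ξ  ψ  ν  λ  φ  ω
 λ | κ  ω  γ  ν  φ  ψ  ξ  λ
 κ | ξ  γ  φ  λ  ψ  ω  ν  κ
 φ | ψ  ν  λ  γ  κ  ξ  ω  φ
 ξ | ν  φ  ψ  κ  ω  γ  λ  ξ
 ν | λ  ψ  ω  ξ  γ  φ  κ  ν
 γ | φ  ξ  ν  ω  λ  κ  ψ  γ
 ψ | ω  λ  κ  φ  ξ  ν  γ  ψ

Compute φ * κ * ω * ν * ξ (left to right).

ν

φ * κ = λ
λ * ω = κ
κ * ν = ω
ω * ξ = ν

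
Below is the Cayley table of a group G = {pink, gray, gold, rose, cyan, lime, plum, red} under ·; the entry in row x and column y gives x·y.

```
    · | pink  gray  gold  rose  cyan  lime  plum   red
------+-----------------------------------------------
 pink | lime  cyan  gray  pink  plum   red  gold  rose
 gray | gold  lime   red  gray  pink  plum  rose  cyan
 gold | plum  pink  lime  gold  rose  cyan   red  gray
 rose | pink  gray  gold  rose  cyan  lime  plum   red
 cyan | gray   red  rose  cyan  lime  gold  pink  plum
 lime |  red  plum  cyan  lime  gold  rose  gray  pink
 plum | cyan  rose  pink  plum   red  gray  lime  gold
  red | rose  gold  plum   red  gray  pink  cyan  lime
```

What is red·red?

lime

Read row red, column red: red·red = lime.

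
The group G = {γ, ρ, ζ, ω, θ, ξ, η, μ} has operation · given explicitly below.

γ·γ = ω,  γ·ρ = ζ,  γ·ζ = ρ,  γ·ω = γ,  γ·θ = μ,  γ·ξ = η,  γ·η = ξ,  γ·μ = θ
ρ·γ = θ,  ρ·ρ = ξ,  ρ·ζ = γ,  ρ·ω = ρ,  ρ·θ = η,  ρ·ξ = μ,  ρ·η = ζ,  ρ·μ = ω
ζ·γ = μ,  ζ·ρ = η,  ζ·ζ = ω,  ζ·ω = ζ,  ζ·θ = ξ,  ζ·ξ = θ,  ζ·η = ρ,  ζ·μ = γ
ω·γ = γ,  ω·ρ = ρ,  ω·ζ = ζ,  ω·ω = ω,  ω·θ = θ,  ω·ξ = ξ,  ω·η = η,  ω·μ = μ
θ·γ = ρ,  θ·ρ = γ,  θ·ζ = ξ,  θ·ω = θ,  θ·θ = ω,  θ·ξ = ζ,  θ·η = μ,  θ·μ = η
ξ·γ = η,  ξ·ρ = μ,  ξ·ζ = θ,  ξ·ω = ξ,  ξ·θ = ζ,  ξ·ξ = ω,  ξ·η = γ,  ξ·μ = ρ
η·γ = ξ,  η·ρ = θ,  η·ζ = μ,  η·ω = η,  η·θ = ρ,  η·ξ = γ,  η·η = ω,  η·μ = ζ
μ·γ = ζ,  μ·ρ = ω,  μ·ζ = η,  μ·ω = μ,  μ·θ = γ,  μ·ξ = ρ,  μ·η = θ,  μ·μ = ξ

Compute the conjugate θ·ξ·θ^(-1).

The identity is ω. In row θ, the entry ω sits in column θ, so θ^(-1) = θ.
θ·ξ = ζ
ζ·θ = ξ

ξ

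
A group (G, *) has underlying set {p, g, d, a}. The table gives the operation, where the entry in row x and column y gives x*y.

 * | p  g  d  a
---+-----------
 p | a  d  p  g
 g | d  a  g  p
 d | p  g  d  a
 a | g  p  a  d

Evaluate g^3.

g^1 = g
g^2 = g*g = a
g^3 = a*g = p

p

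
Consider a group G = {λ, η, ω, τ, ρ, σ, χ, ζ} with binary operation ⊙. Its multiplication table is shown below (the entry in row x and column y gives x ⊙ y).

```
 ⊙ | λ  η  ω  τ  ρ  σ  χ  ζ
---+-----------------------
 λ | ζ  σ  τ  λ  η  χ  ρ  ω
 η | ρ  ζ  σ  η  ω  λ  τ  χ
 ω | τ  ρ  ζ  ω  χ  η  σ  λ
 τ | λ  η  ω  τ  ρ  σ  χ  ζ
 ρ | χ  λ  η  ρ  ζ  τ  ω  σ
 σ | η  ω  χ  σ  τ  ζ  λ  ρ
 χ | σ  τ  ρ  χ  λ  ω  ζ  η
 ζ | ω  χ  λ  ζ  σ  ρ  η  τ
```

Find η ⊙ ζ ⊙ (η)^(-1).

The identity is τ. In row η, the entry τ sits in column χ, so η^(-1) = χ.
η ⊙ ζ = χ
χ ⊙ χ = ζ

ζ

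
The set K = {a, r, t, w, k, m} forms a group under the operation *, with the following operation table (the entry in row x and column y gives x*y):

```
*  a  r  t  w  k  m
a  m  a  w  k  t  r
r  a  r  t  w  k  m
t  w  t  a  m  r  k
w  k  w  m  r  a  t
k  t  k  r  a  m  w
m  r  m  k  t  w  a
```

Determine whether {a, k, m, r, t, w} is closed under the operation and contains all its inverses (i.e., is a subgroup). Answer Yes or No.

Yes

{a, k, m, r, t, w} contains the identity r.
Checking products: every product of two elements of {a, k, m, r, t, w} (read from the table) lies in {a, k, m, r, t, w}, so the set is closed.
In a finite group, a nonempty closed subset is a subgroup. So {a, k, m, r, t, w} ≤ K.
(Structurally, K here is isomorphic to the cyclic group Z_6.)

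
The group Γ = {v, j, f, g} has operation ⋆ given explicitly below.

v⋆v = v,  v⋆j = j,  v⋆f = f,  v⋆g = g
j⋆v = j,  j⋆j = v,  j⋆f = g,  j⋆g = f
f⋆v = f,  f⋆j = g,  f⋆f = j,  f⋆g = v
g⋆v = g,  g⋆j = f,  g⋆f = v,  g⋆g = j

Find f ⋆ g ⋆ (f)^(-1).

The identity is v. In row f, the entry v sits in column g, so f^(-1) = g.
f ⋆ g = v
v ⋆ g = g
(Structurally, Γ here is isomorphic to the cyclic group Z_4.)

g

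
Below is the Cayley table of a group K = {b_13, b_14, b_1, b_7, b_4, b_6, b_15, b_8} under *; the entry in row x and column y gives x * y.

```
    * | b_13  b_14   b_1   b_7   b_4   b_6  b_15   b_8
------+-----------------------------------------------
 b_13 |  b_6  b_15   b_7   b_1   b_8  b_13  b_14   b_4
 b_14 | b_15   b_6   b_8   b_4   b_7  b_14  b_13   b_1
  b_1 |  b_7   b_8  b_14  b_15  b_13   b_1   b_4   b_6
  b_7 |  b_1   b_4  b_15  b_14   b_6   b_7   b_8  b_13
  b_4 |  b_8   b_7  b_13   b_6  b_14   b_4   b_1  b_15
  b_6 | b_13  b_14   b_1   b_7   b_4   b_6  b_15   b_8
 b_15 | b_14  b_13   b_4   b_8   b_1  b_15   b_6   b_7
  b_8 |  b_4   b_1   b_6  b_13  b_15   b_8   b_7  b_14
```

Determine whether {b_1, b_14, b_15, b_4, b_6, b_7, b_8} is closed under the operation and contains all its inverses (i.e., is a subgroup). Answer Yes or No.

b_7 * b_8 = b_13, which is not in {b_1, b_14, b_15, b_4, b_6, b_7, b_8}.
The subset is not closed under *, so it is not a subgroup.

No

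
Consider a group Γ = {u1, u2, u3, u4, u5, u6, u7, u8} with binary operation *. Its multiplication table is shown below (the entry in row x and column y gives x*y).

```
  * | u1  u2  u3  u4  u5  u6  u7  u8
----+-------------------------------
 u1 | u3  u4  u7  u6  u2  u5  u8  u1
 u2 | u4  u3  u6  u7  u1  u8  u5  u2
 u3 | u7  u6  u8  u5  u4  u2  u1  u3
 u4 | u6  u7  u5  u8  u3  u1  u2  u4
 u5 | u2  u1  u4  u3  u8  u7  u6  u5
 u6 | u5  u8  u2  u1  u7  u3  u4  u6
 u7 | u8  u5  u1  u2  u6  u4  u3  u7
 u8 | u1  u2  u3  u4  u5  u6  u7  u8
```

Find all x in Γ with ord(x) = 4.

Identity is u8. Compute the order of each non-identity element by repeated multiplication:
  u1: u1 → u3 → u7 → u8  (order 4)
  u2: u2 → u3 → u6 → u8  (order 4)
  u3: u3 → u8  (order 2)
  u4: u4 → u8  (order 2)
  u5: u5 → u8  (order 2)
  u6: u6 → u3 → u2 → u8  (order 4)
  u7: u7 → u3 → u1 → u8  (order 4)
Elements of order 4: {u1, u2, u6, u7}.

{u1, u2, u6, u7}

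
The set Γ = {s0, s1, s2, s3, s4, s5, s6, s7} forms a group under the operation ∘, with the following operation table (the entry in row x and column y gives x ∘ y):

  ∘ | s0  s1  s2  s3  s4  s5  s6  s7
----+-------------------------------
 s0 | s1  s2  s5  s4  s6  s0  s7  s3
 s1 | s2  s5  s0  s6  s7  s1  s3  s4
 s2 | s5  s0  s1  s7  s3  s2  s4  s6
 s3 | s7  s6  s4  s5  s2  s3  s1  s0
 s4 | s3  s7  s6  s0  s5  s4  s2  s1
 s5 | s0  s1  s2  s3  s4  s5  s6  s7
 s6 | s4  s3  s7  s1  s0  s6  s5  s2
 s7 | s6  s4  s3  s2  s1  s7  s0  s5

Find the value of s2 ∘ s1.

s0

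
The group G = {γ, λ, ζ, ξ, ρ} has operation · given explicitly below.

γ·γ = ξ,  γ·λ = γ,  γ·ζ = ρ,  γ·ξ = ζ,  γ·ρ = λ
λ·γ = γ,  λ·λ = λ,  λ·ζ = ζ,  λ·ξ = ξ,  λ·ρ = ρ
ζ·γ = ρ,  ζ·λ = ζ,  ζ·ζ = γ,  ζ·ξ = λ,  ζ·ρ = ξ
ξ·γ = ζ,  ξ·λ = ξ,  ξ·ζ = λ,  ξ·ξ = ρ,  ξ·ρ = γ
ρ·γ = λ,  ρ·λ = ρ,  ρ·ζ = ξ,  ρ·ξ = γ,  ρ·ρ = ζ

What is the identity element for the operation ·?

λ

The identity e satisfies e·x = x for all x, so its row in the table reproduces the column headers.
Row λ reads: γ, λ, ζ, ξ, ρ — exactly the header order. So λ is the identity.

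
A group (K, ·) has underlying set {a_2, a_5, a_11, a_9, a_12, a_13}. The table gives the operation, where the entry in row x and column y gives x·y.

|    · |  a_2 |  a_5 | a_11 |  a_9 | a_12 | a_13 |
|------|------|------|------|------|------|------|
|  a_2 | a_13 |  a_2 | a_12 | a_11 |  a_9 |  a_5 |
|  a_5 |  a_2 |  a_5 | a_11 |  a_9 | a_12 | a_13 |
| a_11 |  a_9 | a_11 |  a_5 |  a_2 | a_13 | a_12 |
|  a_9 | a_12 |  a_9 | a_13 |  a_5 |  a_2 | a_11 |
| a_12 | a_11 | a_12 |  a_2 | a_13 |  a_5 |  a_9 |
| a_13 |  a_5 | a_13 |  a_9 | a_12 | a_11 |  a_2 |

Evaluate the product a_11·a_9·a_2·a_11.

a_11·a_9 = a_2
a_2·a_2 = a_13
a_13·a_11 = a_9

a_9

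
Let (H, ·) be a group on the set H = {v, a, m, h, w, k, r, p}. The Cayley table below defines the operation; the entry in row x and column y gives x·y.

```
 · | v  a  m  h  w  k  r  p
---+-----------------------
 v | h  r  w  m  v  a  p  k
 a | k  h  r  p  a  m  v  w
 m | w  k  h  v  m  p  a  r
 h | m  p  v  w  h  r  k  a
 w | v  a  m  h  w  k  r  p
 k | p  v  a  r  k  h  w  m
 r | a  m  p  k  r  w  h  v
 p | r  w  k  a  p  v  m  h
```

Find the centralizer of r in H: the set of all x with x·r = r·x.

{h, k, r, w}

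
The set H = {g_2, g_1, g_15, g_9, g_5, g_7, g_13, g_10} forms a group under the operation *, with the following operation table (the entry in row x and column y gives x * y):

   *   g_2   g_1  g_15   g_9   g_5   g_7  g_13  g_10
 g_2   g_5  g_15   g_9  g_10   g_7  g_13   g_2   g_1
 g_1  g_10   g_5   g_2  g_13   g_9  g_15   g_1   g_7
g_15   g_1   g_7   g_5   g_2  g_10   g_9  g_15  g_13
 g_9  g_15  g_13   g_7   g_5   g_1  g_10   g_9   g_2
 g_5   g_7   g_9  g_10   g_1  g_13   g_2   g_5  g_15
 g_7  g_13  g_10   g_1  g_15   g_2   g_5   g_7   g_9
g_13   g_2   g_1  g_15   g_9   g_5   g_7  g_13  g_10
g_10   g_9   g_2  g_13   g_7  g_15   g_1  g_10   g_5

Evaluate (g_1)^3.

g_1^1 = g_1
g_1^2 = g_1 * g_1 = g_5
g_1^3 = g_5 * g_1 = g_9
(Structurally, H here is isomorphic to the quaternion group Q_8.)

g_9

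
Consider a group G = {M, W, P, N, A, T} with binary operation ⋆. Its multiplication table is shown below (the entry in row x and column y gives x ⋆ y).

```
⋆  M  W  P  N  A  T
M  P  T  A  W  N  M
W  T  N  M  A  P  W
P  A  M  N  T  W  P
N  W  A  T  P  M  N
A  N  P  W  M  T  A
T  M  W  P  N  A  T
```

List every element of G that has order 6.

Identity is T. Compute the order of each non-identity element by repeated multiplication:
  M: M → P → A → N → W → T  (order 6)
  W: W → N → A → P → M → T  (order 6)
  P: P → N → T  (order 3)
  N: N → P → T  (order 3)
  A: A → T  (order 2)
Elements of order 6: {M, W}.

{M, W}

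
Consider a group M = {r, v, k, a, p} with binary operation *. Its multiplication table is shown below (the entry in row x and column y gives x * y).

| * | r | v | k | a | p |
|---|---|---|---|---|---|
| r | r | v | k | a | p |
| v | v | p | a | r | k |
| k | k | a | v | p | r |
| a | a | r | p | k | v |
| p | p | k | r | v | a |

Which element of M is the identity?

The identity e satisfies e * x = x for all x, so its row in the table reproduces the column headers.
Row r reads: r, v, k, a, p — exactly the header order. So r is the identity.

r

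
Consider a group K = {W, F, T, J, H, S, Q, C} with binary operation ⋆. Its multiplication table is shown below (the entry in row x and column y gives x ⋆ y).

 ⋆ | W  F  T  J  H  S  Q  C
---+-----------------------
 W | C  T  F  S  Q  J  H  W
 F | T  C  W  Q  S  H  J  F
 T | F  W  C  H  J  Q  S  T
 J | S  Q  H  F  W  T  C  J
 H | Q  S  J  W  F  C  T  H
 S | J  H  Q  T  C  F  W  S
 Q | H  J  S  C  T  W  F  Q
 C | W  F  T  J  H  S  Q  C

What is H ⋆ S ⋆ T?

H ⋆ S = C
C ⋆ T = T
(Structurally, K here is isomorphic to Z_2 x Z_4.)

T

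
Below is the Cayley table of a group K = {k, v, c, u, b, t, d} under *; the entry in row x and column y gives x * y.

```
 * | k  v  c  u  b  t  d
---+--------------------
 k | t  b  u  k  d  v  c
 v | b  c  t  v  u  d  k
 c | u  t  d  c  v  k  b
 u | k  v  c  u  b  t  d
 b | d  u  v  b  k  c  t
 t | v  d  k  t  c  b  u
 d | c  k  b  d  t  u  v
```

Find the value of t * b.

c

Read row t, column b: t * b = c.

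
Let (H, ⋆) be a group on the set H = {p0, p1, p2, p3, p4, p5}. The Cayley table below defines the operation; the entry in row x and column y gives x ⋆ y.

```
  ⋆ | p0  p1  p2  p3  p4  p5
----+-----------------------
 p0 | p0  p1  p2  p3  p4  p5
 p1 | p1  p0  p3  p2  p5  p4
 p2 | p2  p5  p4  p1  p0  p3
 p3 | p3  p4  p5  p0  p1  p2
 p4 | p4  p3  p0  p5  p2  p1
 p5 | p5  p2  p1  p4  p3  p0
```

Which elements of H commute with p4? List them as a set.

{p0, p2, p4}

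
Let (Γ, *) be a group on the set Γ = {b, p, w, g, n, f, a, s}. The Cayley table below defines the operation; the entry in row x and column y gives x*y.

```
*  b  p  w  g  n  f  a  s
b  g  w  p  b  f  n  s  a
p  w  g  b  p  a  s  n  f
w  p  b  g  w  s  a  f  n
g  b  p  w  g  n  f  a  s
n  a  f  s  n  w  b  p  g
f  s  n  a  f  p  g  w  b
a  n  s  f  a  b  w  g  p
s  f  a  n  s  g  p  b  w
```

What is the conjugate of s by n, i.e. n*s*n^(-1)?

The identity is g. In row n, the entry g sits in column s, so n^(-1) = s.
n*s = g
g*s = s

s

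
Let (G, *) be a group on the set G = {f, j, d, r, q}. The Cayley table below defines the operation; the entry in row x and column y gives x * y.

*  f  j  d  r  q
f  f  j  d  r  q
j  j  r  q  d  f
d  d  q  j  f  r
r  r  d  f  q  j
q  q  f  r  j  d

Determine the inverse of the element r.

First locate the identity: row f matches the header, so f is the identity.
Scan row r for f: r * d = f. Hence r^(-1) = d.

d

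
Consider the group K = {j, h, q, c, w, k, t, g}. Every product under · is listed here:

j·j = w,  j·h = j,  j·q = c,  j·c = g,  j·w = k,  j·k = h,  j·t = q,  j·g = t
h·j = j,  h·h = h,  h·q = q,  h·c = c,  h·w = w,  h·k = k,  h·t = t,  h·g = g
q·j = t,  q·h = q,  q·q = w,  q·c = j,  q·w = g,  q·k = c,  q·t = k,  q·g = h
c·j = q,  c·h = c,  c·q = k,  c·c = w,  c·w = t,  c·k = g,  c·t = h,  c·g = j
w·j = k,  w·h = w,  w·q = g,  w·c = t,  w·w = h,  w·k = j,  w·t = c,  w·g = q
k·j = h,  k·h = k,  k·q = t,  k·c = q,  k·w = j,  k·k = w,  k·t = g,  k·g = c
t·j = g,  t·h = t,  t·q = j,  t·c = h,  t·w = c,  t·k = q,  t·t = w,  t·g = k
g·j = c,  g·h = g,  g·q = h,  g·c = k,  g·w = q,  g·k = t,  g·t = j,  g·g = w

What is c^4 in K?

c^1 = c
c^2 = c·c = w
c^3 = w·c = t
c^4 = t·c = h

h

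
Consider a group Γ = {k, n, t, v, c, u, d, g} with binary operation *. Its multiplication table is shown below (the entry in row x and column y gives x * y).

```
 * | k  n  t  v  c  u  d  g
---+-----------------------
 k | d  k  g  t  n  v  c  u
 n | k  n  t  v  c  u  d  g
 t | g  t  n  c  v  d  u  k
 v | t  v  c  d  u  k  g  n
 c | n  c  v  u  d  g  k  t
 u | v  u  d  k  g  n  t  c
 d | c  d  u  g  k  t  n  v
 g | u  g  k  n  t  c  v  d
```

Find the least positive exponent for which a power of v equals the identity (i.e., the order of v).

4

The identity element is n (its row matches the header).
v^1 = v
v^2 = v * v = d
v^3 = d * v = g
v^4 = g * v = n
The first power of v equal to the identity is v^4, so ord(v) = 4.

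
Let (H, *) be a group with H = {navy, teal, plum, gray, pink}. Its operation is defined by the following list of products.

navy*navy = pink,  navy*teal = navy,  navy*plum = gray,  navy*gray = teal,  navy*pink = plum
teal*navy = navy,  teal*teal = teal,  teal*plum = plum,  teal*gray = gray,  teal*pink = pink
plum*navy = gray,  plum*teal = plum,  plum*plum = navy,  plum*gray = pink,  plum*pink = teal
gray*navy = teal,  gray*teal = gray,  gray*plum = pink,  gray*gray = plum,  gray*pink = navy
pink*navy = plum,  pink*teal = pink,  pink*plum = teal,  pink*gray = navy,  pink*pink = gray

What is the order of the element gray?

The identity element is teal (its row matches the header).
gray^1 = gray
gray^2 = gray*gray = plum
gray^3 = plum*gray = pink
gray^4 = pink*gray = navy
gray^5 = navy*gray = teal
The first power of gray equal to the identity is gray^5, so ord(gray) = 5.

5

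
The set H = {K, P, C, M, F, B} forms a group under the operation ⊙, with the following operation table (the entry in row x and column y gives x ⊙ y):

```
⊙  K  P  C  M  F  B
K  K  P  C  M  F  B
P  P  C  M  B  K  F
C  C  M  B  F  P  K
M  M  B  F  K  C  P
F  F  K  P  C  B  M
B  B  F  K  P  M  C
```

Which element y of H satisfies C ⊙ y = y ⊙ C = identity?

First locate the identity: row K matches the header, so K is the identity.
Scan row C for K: C ⊙ B = K. Hence C^(-1) = B.

B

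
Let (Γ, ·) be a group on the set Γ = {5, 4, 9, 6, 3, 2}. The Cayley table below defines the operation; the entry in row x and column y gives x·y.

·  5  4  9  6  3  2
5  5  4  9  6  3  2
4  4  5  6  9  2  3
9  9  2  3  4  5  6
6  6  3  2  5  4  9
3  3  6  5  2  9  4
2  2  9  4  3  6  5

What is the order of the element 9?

The identity element is 5 (its row matches the header).
9^1 = 9
9^2 = 9·9 = 3
9^3 = 3·9 = 5
The first power of 9 equal to the identity is 9^3, so ord(9) = 3.

3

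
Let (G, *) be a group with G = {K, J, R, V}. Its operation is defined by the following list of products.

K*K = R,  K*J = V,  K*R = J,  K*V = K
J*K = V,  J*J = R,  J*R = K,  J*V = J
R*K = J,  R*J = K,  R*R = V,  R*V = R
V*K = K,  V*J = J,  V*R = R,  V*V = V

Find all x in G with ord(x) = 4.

{J, K}

Identity is V. Compute the order of each non-identity element by repeated multiplication:
  K: K → R → J → V  (order 4)
  J: J → R → K → V  (order 4)
  R: R → V  (order 2)
Elements of order 4: {J, K}.
(Structurally, G here is isomorphic to the cyclic group Z_4.)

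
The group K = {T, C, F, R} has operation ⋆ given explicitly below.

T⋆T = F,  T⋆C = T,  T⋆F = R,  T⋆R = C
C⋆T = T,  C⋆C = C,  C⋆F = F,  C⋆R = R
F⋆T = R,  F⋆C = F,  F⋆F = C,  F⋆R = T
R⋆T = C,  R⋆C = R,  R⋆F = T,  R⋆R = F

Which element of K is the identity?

C

The identity e satisfies e ⋆ x = x for all x, so its row in the table reproduces the column headers.
Row C reads: T, C, F, R — exactly the header order. So C is the identity.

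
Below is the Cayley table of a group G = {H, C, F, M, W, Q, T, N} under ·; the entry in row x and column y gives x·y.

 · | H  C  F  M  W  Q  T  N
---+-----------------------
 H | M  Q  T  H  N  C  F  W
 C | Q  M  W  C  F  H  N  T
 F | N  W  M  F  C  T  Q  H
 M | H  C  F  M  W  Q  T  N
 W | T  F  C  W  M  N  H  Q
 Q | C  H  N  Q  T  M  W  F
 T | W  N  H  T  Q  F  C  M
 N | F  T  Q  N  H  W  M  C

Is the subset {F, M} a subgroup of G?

{F, M} contains the identity M.
Checking products: every product of two elements of {F, M} (read from the table) lies in {F, M}, so the set is closed.
In a finite group, a nonempty closed subset is a subgroup. So {F, M} ≤ G.

Yes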